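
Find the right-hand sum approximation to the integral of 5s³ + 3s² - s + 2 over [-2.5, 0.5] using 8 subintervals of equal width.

-14.015625

Δs = (0.5 − (-2.5))/8 = 0.375.
Right endpoints: -2.125, -1.75, -1.375, -1, -0.625, -0.25, 0.125, 0.5.
f(-2.125) = -15517/512, f(-1.75) = -13.859375, f(-1.375) = -2023/512, f(-1) = 1, f(-0.625) = 1319/512, f(-0.25) = 2.359375, f(0.125) = 989/512, f(0.5) = 2.875.
Sum = Δs · [f(-2.125) + f(-1.75) + f(-1.375) + ...].
Sum = -14.015625.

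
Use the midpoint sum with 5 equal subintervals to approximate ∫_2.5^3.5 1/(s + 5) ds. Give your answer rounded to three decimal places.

Δs = (3.5 − 2.5)/5 = 0.2.
Midpoints: 2.6, 2.8, 3, 3.2, 3.4.
f(2.6) = 5/38, f(2.8) = 5/39, f(3) = 0.125, f(3.2) = 5/41, f(3.4) = 5/42.
Sum = Δs · [f(2.6) + f(2.8) + f(3) + f(3.2) + f(3.4)].
Sum ≈ 0.125.

0.125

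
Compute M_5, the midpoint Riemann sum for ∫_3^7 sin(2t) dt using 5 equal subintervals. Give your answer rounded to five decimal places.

0.45915

Δt = (7 − 3)/5 = 0.8.
Midpoints: 3.4, 4.2, 5, 5.8, 6.6.
f(3.4) ≈ 0.49411, f(4.2) ≈ 0.85460, f(5) ≈ -0.54402, f(5.8) ≈ -0.82283, f(6.6) ≈ 0.59207.
Sum = Δt · [f(3.4) + f(4.2) + f(5) + f(5.8) + f(6.6)].
Sum ≈ 0.45915.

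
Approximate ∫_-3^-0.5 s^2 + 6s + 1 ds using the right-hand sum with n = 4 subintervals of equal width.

Δs = (-0.5 − (-3))/4 = 0.625.
Right endpoints: -2.375, -1.75, -1.125, -0.5.
f(-2.375) = -7.609375, f(-1.75) = -6.4375, f(-1.125) = -4.484375, f(-0.5) = -1.75.
Sum = Δs · [f(-2.375) + f(-1.75) + f(-1.125) + f(-0.5)].
Sum = -12.67578125.

-12.67578125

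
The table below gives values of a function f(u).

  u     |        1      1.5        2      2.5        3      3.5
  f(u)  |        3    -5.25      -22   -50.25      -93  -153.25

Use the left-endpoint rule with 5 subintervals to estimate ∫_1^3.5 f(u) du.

-83.75

Δu = 0.5.
Sum = 0.5·[3 + (-5.25) + (-22) + (-50.25) + (-93)] = -83.75.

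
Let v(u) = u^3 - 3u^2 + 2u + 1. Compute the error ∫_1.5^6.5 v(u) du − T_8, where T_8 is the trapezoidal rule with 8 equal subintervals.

-2.9296875

Exact integral: ∫_1.5^6.5 v(u) du = 218.75.
T_8 = 221.6796875.
Error = 218.75 − 221.6796875 = -2.9296875.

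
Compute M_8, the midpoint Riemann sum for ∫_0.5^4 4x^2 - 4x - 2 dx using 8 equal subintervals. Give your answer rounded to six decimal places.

46.443359

Δx = (4 − 0.5)/8 = 0.4375.
Midpoints: 0.71875, 1.15625, 1.59375, 2.03125, 2.46875, 2.90625, 3.34375, 3.78125.
f(0.71875) = -2.80859375, f(1.15625) = -1.27734375, f(1.59375) = 1.78515625, f(2.03125) = 6.37890625, f(2.46875) = 12.50390625, f(2.90625) = 20.16015625, f(3.34375) = 29.34765625, f(3.78125) = 40.06640625.
Sum = Δx · [f(0.71875) + f(1.15625) + f(1.59375) + ...].
Sum ≈ 46.443359.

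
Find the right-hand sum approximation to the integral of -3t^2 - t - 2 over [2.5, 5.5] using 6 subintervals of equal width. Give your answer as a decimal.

Δt = (5.5 − 2.5)/6 = 0.5.
Right endpoints: 3, 3.5, 4, 4.5, 5, 5.5.
f(3) = -32, f(3.5) = -42.25, f(4) = -54, f(4.5) = -67.25, f(5) = -82, f(5.5) = -98.25.
Sum = Δt · [f(3) + f(3.5) + f(4) + ...].
Sum = -187.875.

-187.875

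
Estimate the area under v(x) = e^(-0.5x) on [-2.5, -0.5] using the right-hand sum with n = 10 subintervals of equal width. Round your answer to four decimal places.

Δx = (-0.5 − (-2.5))/10 = 0.2.
Right endpoints: -2.3, -2.1, -1.9, -1.7, -1.5, -1.3, -1.1, -0.9, -0.7, -0.5.
v(-2.3) ≈ 3.1582, v(-2.1) ≈ 2.8577, v(-1.9) ≈ 2.5857, v(-1.7) ≈ 2.3396, v(-1.5) ≈ 2.1170, v(-1.3) ≈ 1.9155, v(-1.1) ≈ 1.7333, v(-0.9) ≈ 1.5683, v(-0.7) ≈ 1.4191, v(-0.5) ≈ 1.2840.
Sum = Δx · [v(-2.3) + v(-2.1) + v(-1.9) + ...].
Sum ≈ 4.1957.

4.1957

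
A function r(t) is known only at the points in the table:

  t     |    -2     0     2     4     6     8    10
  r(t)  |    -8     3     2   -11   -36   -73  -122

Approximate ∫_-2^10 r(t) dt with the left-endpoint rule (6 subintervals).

-246

Δt = 2.
Sum = 2·[(-8) + 3 + 2 + (-11) + (-36) + (-73)] = -246.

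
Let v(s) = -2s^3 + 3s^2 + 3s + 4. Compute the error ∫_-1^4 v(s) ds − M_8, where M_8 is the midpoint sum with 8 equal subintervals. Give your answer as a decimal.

-0.9765625

Exact integral: ∫_-1^4 v(s) ds = -20.
M_8 = -19.0234375.
Error = -20 − (-19.0234375) = -0.9765625.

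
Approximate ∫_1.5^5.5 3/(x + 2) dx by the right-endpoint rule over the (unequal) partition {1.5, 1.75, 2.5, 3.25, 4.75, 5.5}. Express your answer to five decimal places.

2.09524

Subinterval widths: 0.25, 0.75, 0.75, 1.5, 0.75.
Right endpoints: 1.75, 2.5, 3.25, 4.75, 5.5.
f(1.75) = 0.8, f(2.5) = 2/3, f(3.25) = 4/7, f(4.75) = 4/9, f(5.5) = 0.4.
Sum = Σ Δx_i · f(x_i).
Sum ≈ 2.09524.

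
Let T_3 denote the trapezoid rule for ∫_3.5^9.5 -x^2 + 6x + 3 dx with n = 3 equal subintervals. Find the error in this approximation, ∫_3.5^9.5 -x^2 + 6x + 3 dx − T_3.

4

Exact integral: ∫_3.5^9.5 f(x) dx = -19.5.
T_3 = -23.5.
Error = -19.5 − (-23.5) = 4.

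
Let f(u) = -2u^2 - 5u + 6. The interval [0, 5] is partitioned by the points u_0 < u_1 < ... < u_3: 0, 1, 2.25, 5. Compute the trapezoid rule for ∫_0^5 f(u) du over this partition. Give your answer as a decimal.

-123.75

Subinterval widths: 1, 1.25, 2.75.
f(0) = 6, f(1) = -1, f(2.25) = -15.375, f(5) = -69.
On each subinterval the trapezoid contributes (Δu_i/2)·[f(u_{i-1}) + f(u_i)].
Sum = -123.75.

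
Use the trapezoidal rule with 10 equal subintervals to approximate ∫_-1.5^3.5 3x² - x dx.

Δx = (3.5 − (-1.5))/10 = 0.5.
f(-1.5) = 8.25, f(-1) = 4, f(-0.5) = 1.25, f(0) = 0, f(0.5) = 0.25, f(1) = 2, f(1.5) = 5.25, f(2) = 10, f(2.5) = 16.25, f(3) = 24, f(3.5) = 33.25.
T_10 = (Δx/2)·[f(x_0) + 2f(x_1) + ... + 2f(x_{9}) + f(x_10)].
Sum = 41.875.

41.875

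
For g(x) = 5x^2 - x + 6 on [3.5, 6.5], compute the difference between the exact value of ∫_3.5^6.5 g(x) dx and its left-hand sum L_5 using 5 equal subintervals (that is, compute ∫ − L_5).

43.2

Exact integral: ∫_3.5^6.5 g(x) dx = 389.25.
L_5 = 346.05.
Error = 389.25 − 346.05 = 43.2.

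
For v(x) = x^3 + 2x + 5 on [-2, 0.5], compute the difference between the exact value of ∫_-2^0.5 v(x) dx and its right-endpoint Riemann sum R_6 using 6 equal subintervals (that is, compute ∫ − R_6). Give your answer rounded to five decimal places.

-2.57161

Exact integral: ∫_-2^0.5 v(x) dx = 4.765625.
R_6 ≈ 7.3372396.
Error ≈ 4.765625 − 7.3372396 ≈ -2.57161.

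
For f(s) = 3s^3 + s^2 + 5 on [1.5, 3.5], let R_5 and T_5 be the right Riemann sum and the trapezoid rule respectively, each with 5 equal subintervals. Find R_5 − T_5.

25.7

R_5 = 158.87.
T_5 = 133.17.
R_5 − T_5 = 25.7.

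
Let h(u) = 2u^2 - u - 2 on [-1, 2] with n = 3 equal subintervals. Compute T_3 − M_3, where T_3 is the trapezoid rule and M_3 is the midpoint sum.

1.5

T_3 = -0.5.
M_3 = -2.
T_3 − M_3 = 1.5.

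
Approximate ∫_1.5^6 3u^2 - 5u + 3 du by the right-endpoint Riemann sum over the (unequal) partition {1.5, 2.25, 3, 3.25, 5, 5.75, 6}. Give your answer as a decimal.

Subinterval widths: 0.75, 0.75, 0.25, 1.75, 0.75, 0.25.
Right endpoints: 2.25, 3, 3.25, 5, 5.75, 6.
f(2.25) = 6.9375, f(3) = 15, f(3.25) = 18.4375, f(5) = 53, f(5.75) = 73.4375, f(6) = 81.
Sum = Σ Δu_i · f(u_i).
Sum = 189.140625.

189.140625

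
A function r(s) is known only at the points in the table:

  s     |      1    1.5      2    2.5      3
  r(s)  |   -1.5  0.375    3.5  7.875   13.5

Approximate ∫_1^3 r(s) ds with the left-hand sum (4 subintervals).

5.125

Δs = 0.5.
Sum = 0.5·[(-1.5) + 0.375 + 3.5 + 7.875] = 5.125.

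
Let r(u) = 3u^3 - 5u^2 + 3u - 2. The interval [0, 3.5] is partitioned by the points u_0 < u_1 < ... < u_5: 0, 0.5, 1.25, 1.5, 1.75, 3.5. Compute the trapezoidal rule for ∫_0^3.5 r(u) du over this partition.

Subinterval widths: 0.5, 0.75, 0.25, 0.25, 1.75.
r(0) = -2, r(0.5) = -1.375, r(1.25) = -0.203125, r(1.5) = 1.375, r(1.75) = 4.015625, r(3.5) = 75.875.
On each subinterval the trapezoid contributes (Δu_i/2)·[r(u_{i-1}) + r(u_i)].
Sum = 69.2890625.

69.2890625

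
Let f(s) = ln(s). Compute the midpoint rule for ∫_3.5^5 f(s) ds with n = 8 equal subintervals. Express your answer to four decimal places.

2.1626

Δs = (5 − 3.5)/8 = 0.1875.
Midpoints: 3.59375, 3.78125, 3.96875, 4.15625, 4.34375, 4.53125, 4.71875, 4.90625.
f(3.59375) ≈ 1.2792, f(3.78125) ≈ 1.3301, f(3.96875) ≈ 1.3785, f(4.15625) ≈ 1.4246, f(4.34375) ≈ 1.4687, f(4.53125) ≈ 1.5110, f(4.71875) ≈ 1.5515, f(4.90625) ≈ 1.5905.
Sum = Δs · [f(3.59375) + f(3.78125) + f(3.96875) + ...].
Sum ≈ 2.1626.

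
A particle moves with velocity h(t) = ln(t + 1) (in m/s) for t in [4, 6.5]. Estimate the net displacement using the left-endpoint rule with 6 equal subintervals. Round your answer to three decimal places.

4.479

Δt = (6.5 − 4)/6 = 5/12.
Left endpoints: 4, 53/12, 29/6, 5.25, 17/3, 73/12.
h(4) ≈ 1.609, h(53/12) ≈ 1.689, h(29/6) ≈ 1.764, h(5.25) ≈ 1.833, h(17/3) ≈ 1.897, h(73/12) ≈ 1.958.
Sum = Δt · [h(4) + h(53/12) + h(29/6) + ...].
Sum ≈ 4.479.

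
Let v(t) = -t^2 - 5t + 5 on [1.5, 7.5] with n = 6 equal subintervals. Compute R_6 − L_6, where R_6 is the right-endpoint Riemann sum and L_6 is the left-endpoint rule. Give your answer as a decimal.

-84

R_6 = -287.5.
L_6 = -203.5.
R_6 − L_6 = -84.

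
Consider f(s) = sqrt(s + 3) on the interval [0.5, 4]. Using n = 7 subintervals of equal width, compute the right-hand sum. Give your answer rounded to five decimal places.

Δs = (4 − 0.5)/7 = 0.5.
Right endpoints: 1, 1.5, 2, 2.5, 3, 3.5, 4.
f(1) ≈ 2.00000, f(1.5) ≈ 2.12132, f(2) ≈ 2.23607, f(2.5) ≈ 2.34521, f(3) ≈ 2.44949, f(3.5) ≈ 2.54951, f(4) ≈ 2.64575.
Sum = Δs · [f(1) + f(1.5) + f(2) + ...].
Sum ≈ 8.17367.

8.17367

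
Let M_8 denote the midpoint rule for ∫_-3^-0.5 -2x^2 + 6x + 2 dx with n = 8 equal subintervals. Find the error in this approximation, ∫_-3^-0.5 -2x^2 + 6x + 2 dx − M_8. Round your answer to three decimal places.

Exact integral: ∫_-3^-0.5 f(x) dx ≈ -39.16667.
M_8 ≈ -39.12598.
Error ≈ -39.16667 − (-39.12598) ≈ -0.041.

-0.041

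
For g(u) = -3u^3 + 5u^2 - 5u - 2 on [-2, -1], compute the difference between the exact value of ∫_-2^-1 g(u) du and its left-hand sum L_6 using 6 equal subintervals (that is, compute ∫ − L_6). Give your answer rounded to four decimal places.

Exact integral: ∫_-2^-1 g(u) du ≈ 28.416667.
L_6 ≈ 31.918981.
Error ≈ 28.416667 − 31.918981 ≈ -3.5023.

-3.5023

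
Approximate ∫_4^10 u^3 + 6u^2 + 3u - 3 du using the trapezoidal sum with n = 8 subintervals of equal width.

4431.1875

Δu = (10 − 4)/8 = 0.75.
f(4) = 169, f(4.75) = 253.796875, f(5.5) = 361.375, f(6.25) = 494.265625, f(7) = 655, f(7.75) = 846.109375, f(8.5) = 1070.125, f(9.25) = 1329.578125, f(10) = 1627.
T_8 = (Δu/2)·[f(u_0) + 2f(u_1) + ... + 2f(u_{7}) + f(u_8)].
Sum = 4431.1875.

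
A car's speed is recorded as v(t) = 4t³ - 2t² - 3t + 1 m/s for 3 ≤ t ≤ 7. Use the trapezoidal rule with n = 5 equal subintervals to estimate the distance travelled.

Δt = (7 − 3)/5 = 0.8.
v(3) = 82, v(3.8) = 180.208, v(4.6) = 334.224, v(5.4) = 556.336, v(6.2) = 858.832, v(7) = 1254.
T_5 = (Δt/2)·[v(t_0) + 2v(t_1) + ... + 2v(t_{4}) + v(t_5)].
Sum = 2078.08.

2078.08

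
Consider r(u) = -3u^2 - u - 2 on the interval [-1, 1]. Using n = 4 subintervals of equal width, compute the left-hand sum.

-5.75

Δu = (1 − (-1))/4 = 0.5.
Left endpoints: -1, -0.5, 0, 0.5.
r(-1) = -4, r(-0.5) = -2.25, r(0) = -2, r(0.5) = -3.25.
Sum = Δu · [r(-1) + r(-0.5) + r(0) + r(0.5)].
Sum = -5.75.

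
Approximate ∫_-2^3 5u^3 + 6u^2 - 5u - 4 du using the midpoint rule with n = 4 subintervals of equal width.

Δu = (3 − (-2))/4 = 1.25.
Midpoints: -1.375, -0.125, 1.125, 2.375.
f(-1.375) = 625/512, f(-0.125) = -1685/512, f(1.125) = 2605/512, f(2.375) = 43495/512.
Sum = Δu · [f(-1.375) + f(-0.125) + f(1.125) + f(2.375)].
Sum = 109.9609375.

109.9609375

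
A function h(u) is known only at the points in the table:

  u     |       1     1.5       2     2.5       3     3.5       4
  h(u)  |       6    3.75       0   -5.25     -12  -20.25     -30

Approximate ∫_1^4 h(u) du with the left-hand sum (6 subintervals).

Δu = 0.5.
Sum = 0.5·[6 + 3.75 + 0 + (-5.25) + (-12) + (-20.25)] = -13.875.

-13.875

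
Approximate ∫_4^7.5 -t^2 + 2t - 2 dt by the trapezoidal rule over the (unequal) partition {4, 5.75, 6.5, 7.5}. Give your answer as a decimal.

Subinterval widths: 1.75, 0.75, 1.
f(4) = -10, f(5.75) = -23.5625, f(6.5) = -31.25, f(7.5) = -43.25.
On each subinterval the trapezoid contributes (Δt_i/2)·[f(t_{i-1}) + f(t_i)].
Sum = -87.171875.

-87.171875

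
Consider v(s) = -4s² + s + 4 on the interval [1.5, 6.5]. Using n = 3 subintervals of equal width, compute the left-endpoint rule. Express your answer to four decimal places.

-201.7593

Δs = (6.5 − 1.5)/3 = 5/3.
Left endpoints: 1.5, 19/6, 29/6.
v(1.5) = -3.5, v(19/6) = -593/18, v(29/6) = -1523/18.
Sum = Δs · [v(1.5) + v(19/6) + v(29/6)].
Sum ≈ -201.7593.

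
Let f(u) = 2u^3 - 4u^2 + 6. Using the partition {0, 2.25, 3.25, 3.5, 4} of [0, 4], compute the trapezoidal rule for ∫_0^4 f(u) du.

74.3984375

Subinterval widths: 2.25, 1, 0.25, 0.5.
f(0) = 6, f(2.25) = 8.53125, f(3.25) = 32.40625, f(3.5) = 42.75, f(4) = 70.
On each subinterval the trapezoid contributes (Δu_i/2)·[f(u_{i-1}) + f(u_i)].
Sum = 74.3984375.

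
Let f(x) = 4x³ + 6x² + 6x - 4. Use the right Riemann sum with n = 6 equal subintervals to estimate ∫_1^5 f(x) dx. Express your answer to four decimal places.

Δx = (5 − 1)/6 = 2/3.
Right endpoints: 5/3, 7/3, 3, 11/3, 13/3, 5.
f(5/3) = 1112/27, f(7/3) = 2524/27, f(3) = 176, f(11/3) = 7988/27, f(13/3) = 12424/27, f(5) = 676.
Sum = Δx · [f(5/3) + f(7/3) + f(3) + ...].
Sum ≈ 1161.7778.

1161.7778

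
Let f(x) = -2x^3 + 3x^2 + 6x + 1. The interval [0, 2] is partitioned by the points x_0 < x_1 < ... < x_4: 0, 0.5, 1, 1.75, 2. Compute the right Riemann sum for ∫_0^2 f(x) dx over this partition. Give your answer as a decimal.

15.9765625

Subinterval widths: 0.5, 0.5, 0.75, 0.25.
Right endpoints: 0.5, 1, 1.75, 2.
f(0.5) = 4.5, f(1) = 8, f(1.75) = 9.96875, f(2) = 9.
Sum = Σ Δx_i · f(x_i).
Sum = 15.9765625.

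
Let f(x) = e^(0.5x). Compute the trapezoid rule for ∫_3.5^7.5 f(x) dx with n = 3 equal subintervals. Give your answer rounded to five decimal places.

Δx = (7.5 − 3.5)/3 = 4/3.
f(3.5) ≈ 5.75460, f(29/6) ≈ 11.20844, f(37/6) ≈ 21.83105, f(7.5) ≈ 42.52108.
T_3 = (Δx/2)·[f(x_0) + 2f(x_1) + 2f(x_2) + f(x_3)].
Sum ≈ 76.23644.

76.23644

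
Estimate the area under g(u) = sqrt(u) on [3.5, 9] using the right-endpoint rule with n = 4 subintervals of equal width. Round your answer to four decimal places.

Δu = (9 − 3.5)/4 = 1.375.
Right endpoints: 4.875, 6.25, 7.625, 9.
g(4.875) ≈ 2.2079, g(6.25) ≈ 2.5000, g(7.625) ≈ 2.7613, g(9) ≈ 3.0000.
Sum = Δu · [g(4.875) + g(6.25) + g(7.625) + g(9)].
Sum ≈ 14.3953.

14.3953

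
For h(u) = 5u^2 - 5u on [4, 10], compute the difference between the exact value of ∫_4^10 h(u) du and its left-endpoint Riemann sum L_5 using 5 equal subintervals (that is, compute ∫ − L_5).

Exact integral: ∫_4^10 h(u) du = 1350.
L_5 = 1123.2.
Error = 1350 − 1123.2 = 226.8.

226.8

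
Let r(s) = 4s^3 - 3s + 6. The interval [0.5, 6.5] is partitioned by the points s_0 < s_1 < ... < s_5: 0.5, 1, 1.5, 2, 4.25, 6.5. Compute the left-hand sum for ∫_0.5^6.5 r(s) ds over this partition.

761.203125

Subinterval widths: 0.5, 0.5, 0.5, 2.25, 2.25.
Left endpoints: 0.5, 1, 1.5, 2, 4.25.
r(0.5) = 5, r(1) = 7, r(1.5) = 15, r(2) = 32, r(4.25) = 300.3125.
Sum = Σ Δs_i · r(s_i).
Sum = 761.203125.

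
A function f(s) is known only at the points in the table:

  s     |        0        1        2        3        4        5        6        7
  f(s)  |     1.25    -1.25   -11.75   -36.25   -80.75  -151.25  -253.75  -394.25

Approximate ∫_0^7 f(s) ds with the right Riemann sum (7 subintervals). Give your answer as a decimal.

Δs = 1.
Sum = 1·[(-1.25) + (-11.75) + (-36.25) + (-80.75) + (-151.25) + (-253.75) + (-394.25)] = -929.25.

-929.25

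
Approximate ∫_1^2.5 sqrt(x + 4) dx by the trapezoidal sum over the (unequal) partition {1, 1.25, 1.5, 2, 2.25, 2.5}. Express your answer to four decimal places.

Subinterval widths: 0.25, 0.25, 0.5, 0.25, 0.25.
f(1) ≈ 2.2361, f(1.25) ≈ 2.2913, f(1.5) ≈ 2.3452, f(2) ≈ 2.4495, f(2.25) ≈ 2.5000, f(2.5) ≈ 2.5495.
On each subinterval the trapezoid contributes (Δx_i/2)·[f(x_{i-1}) + f(x_i)].
Sum ≈ 3.5940.

3.5940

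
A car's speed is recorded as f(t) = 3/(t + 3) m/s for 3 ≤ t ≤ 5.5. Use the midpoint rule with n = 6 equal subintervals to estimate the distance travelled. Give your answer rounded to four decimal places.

1.0446

Δt = (5.5 − 3)/6 = 5/12.
Midpoints: 77/24, 3.625, 97/24, 107/24, 4.875, 127/24.
f(77/24) = 72/149, f(3.625) = 24/53, f(97/24) = 72/169, f(107/24) = 72/179, f(4.875) = 8/21, f(127/24) = 72/199.
Sum = Δt · [f(77/24) + f(3.625) + f(97/24) + ...].
Sum ≈ 1.0446.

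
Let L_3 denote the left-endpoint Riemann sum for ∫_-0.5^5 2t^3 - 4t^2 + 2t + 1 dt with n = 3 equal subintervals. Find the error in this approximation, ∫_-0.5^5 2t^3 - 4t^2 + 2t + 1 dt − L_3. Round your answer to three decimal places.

119.459

Exact integral: ∫_-0.5^5 f(t) dt ≈ 175.88542.
L_3 ≈ 56.42593.
Error ≈ 175.88542 − 56.42593 ≈ 119.459.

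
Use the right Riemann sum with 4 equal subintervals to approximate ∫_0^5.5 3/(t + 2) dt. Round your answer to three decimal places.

3.314

Δt = (5.5 − 0)/4 = 1.375.
Right endpoints: 1.375, 2.75, 4.125, 5.5.
f(1.375) = 8/9, f(2.75) = 12/19, f(4.125) = 24/49, f(5.5) = 0.4.
Sum = Δt · [f(1.375) + f(2.75) + f(4.125) + f(5.5)].
Sum ≈ 3.314.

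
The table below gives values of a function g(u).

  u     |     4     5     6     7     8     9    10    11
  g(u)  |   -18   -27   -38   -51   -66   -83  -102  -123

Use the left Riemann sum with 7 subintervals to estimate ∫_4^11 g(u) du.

Δu = 1.
Sum = 1·[(-18) + (-27) + (-38) + (-51) + (-66) + (-83) + (-102)] = -385.

-385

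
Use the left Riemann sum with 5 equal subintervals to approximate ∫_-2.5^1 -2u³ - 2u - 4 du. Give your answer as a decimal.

Δu = (1 − (-2.5))/5 = 0.7.
Left endpoints: -2.5, -1.8, -1.1, -0.4, 0.3.
f(-2.5) = 32.25, f(-1.8) = 11.264, f(-1.1) = 0.862, f(-0.4) = -3.072, f(0.3) = -4.654.
Sum = Δu · [f(-2.5) + f(-1.8) + f(-1.1) + f(-0.4) + f(0.3)].
Sum = 25.655.

25.655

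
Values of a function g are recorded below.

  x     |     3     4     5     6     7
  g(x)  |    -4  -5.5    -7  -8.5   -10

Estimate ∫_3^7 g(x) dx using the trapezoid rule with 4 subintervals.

-28

Δx = 1.
T_4 = (1/2)·[(-4) + 2·(-5.5) + 2·(-7) + 2·(-8.5) + (-10)] = -28.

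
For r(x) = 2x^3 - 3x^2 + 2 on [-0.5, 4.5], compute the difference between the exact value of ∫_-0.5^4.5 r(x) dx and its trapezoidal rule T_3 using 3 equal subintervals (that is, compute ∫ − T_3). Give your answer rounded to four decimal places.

-20.8333

Exact integral: ∫_-0.5^4.5 r(x) dx = 123.75.
T_3 ≈ 144.583333.
Error ≈ 123.75 − 144.583333 ≈ -20.8333.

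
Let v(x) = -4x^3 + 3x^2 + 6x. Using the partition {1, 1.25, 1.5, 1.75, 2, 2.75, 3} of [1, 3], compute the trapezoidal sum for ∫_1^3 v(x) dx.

-32.03125

Subinterval widths: 0.25, 0.25, 0.25, 0.25, 0.75, 0.25.
v(1) = 5, v(1.25) = 4.375, v(1.5) = 2.25, v(1.75) = -1.75, v(2) = -8, v(2.75) = -44, v(3) = -63.
On each subinterval the trapezoid contributes (Δx_i/2)·[v(x_{i-1}) + v(x_i)].
Sum = -32.03125.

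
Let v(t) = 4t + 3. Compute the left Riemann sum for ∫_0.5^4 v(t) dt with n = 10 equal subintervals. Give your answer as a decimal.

Δt = (4 − 0.5)/10 = 0.35.
Left endpoints: 0.5, 0.85, 1.2, 1.55, 1.9, 2.25, 2.6, 2.95, 3.3, 3.65.
v(0.5) = 5, v(0.85) = 6.4, v(1.2) = 7.8, v(1.55) = 9.2, v(1.9) = 10.6, v(2.25) = 12, v(2.6) = 13.4, v(2.95) = 14.8, v(3.3) = 16.2, v(3.65) = 17.6.
Sum = Δt · [v(0.5) + v(0.85) + v(1.2) + ...].
Sum = 39.55.

39.55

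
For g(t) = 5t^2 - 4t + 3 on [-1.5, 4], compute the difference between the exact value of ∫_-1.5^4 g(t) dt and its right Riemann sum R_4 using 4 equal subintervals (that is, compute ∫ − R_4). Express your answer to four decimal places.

Exact integral: ∫_-1.5^4 g(t) dt ≈ 101.291667.
R_4 = 142.09765625.
Error ≈ 101.291667 − 142.09765625 ≈ -40.8060.

-40.8060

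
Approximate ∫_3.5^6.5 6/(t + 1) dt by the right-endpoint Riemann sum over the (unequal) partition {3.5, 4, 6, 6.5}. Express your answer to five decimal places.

2.71429

Subinterval widths: 0.5, 2, 0.5.
Right endpoints: 4, 6, 6.5.
f(4) = 1.2, f(6) = 6/7, f(6.5) = 0.8.
Sum = Σ Δt_i · f(t_i).
Sum ≈ 2.71429.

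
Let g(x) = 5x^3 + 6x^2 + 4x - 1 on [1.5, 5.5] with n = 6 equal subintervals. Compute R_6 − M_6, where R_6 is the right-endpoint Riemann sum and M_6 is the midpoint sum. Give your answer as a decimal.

R_6 ≈ 1865.83333.
M_6 ≈ 1506.83333.
R_6 − M_6 = 359.

359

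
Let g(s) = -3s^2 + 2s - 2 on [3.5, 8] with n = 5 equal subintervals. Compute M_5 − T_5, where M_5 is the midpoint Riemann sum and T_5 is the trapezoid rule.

2.73375

M_5 = -425.46375.
T_5 = -428.1975.
M_5 − T_5 = 2.73375.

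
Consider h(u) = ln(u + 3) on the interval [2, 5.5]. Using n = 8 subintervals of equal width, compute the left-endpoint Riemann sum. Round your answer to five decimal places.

6.52598

Δu = (5.5 − 2)/8 = 0.4375.
Left endpoints: 2, 2.4375, 2.875, 3.3125, 3.75, 4.1875, 4.625, 5.0625.
h(2) ≈ 1.60944, h(2.4375) ≈ 1.69332, h(2.875) ≈ 1.77071, h(3.3125) ≈ 1.84253, h(3.75) ≈ 1.90954, h(4.1875) ≈ 1.97234, h(4.625) ≈ 2.03143, h(5.0625) ≈ 2.08722.
Sum = Δu · [h(2) + h(2.4375) + h(2.875) + ...].
Sum ≈ 6.52598.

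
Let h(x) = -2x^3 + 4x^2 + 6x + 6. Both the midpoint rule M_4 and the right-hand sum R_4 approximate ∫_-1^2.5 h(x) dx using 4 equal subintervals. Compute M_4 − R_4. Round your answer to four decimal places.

-3.4932

M_4 ≈ 39.997070.
R_4 ≈ 43.490234.
M_4 − R_4 ≈ -3.4932.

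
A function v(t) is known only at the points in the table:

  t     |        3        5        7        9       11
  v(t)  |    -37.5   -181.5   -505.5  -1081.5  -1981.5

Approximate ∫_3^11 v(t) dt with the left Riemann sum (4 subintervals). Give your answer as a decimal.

-3612

Δt = 2.
Sum = 2·[(-37.5) + (-181.5) + (-505.5) + (-1081.5)] = -3612.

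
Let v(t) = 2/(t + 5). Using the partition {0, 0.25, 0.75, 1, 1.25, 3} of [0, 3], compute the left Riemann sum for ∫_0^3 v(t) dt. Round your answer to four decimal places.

1.0208

Subinterval widths: 0.25, 0.5, 0.25, 0.25, 1.75.
Left endpoints: 0, 0.25, 0.75, 1, 1.25.
v(0) = 0.4, v(0.25) = 8/21, v(0.75) = 8/23, v(1) = 1/3, v(1.25) = 0.32.
Sum = Σ Δt_i · v(t_i).
Sum ≈ 1.0208.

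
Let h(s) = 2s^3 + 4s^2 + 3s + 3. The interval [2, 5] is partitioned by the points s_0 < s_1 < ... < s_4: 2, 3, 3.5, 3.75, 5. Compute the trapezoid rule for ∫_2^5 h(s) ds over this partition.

514.5703125

Subinterval widths: 1, 0.5, 0.25, 1.25.
h(2) = 41, h(3) = 102, h(3.5) = 148.25, h(3.75) = 175.96875, h(5) = 368.
On each subinterval the trapezoid contributes (Δs_i/2)·[h(s_{i-1}) + h(s_i)].
Sum = 514.5703125.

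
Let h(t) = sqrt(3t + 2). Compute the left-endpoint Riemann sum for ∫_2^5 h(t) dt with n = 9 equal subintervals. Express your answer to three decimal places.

10.331

Δt = (5 − 2)/9 = 1/3.
Left endpoints: 2, 7/3, 8/3, 3, 10/3, 11/3, 4, 13/3, 14/3.
h(2) ≈ 2.828, h(7/3) ≈ 3.000, h(8/3) ≈ 3.162, h(3) ≈ 3.317, h(10/3) ≈ 3.464, h(11/3) ≈ 3.606, h(4) ≈ 3.742, h(13/3) ≈ 3.873, h(14/3) ≈ 4.000.
Sum = Δt · [h(2) + h(7/3) + h(8/3) + ...].
Sum ≈ 10.331.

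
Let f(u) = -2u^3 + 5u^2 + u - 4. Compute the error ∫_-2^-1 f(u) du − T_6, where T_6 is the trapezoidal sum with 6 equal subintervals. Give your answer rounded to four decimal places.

-0.0648

Exact integral: ∫_-2^-1 f(u) du ≈ 13.666667.
T_6 ≈ 13.731481.
Error ≈ 13.666667 − 13.731481 ≈ -0.0648.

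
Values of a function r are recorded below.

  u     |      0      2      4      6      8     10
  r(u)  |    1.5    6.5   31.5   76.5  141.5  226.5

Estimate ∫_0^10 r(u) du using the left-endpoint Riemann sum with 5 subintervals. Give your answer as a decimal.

Δu = 2.
Sum = 2·[1.5 + 6.5 + 31.5 + 76.5 + 141.5] = 515.

515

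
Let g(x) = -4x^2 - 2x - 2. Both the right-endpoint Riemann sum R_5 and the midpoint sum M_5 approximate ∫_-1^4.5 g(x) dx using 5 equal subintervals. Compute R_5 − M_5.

R_5 = -205.92.
M_5 = -150.865.
R_5 − M_5 = -55.055.

-55.055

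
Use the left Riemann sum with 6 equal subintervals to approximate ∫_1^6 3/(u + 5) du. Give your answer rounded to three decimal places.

Δu = (6 − 1)/6 = 5/6.
Left endpoints: 1, 11/6, 8/3, 3.5, 13/3, 31/6.
f(1) = 0.5, f(11/6) = 18/41, f(8/3) = 9/23, f(3.5) = 6/17, f(13/3) = 9/28, f(31/6) = 18/61.
Sum = Δu · [f(1) + f(11/6) + f(8/3) + ...].
Sum ≈ 1.916.

1.916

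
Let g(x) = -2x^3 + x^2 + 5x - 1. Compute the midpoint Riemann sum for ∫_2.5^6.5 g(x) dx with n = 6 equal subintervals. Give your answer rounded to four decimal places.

Δx = (6.5 − 2.5)/6 = 2/3.
Midpoints: 17/6, 3.5, 25/6, 29/6, 5.5, 37/6.
g(17/6) = -656/27, g(3.5) = -57, g(25/6) = -2902/27, g(29/6) = -4841/27, g(5.5) = -276, g(37/6) = -10831/27.
Sum = Δx · [g(17/6) + g(3.5) + g(25/6) + ...].
Sum ≈ -696.8148.

-696.8148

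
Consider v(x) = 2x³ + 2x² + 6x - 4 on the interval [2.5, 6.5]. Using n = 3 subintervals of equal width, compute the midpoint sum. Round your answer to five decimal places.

1120.48148

Δx = (6.5 − 2.5)/3 = 4/3.
Midpoints: 19/6, 4.5, 35/6.
v(19/6) = 10645/108, v(4.5) = 245.75, v(35/6) = 53573/108.
Sum = Δx · [v(19/6) + v(4.5) + v(35/6)].
Sum ≈ 1120.48148.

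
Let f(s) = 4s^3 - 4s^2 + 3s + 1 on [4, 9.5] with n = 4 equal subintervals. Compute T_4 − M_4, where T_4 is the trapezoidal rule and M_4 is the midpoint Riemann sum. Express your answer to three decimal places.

200.170

T_4 = 7081.55078125.
M_4 ≈ 6881.38086.
T_4 − M_4 ≈ 200.170.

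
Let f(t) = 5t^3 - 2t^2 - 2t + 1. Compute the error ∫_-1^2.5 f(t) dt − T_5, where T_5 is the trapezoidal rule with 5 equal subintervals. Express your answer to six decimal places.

-2.643958

Exact integral: ∫_-1^2.5 f(t) dt ≈ 34.74479167.
T_5 = 37.38875.
Error ≈ 34.74479167 − 37.38875 ≈ -2.643958.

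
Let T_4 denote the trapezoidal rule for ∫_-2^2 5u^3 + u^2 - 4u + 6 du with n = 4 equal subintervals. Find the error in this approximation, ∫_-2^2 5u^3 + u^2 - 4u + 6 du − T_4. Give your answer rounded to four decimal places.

-0.6667

Exact integral: ∫_-2^2 f(u) du ≈ 29.333333.
T_4 = 30.
Error ≈ 29.333333 − 30 ≈ -0.6667.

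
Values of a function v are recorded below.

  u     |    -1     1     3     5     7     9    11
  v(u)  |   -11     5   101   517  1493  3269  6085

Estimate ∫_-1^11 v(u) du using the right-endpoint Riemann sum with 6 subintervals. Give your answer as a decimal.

Δu = 2.
Sum = 2·[5 + 101 + 517 + 1493 + 3269 + 6085] = 22940.

22940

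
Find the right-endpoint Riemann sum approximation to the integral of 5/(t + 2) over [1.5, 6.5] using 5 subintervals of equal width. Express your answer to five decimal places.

4.04433

Δt = (6.5 − 1.5)/5 = 1.
Right endpoints: 2.5, 3.5, 4.5, 5.5, 6.5.
f(2.5) = 10/9, f(3.5) = 10/11, f(4.5) = 10/13, f(5.5) = 2/3, f(6.5) = 10/17.
Sum = Δt · [f(2.5) + f(3.5) + f(4.5) + f(5.5) + f(6.5)].
Sum ≈ 4.04433.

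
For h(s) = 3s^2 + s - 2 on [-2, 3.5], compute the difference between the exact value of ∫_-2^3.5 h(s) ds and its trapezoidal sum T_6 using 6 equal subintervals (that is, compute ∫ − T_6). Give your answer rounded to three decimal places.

-2.311

Exact integral: ∫_-2^3.5 h(s) ds = 44.
T_6 ≈ 46.31076.
Error ≈ 44 − 46.31076 ≈ -2.311.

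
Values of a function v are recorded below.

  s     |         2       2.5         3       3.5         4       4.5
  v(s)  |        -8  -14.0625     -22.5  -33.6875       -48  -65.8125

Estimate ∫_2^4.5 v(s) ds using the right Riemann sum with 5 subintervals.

Δs = 0.5.
Sum = 0.5·[(-14.0625) + (-22.5) + (-33.6875) + (-48) + (-65.8125)] = -92.03125.

-92.03125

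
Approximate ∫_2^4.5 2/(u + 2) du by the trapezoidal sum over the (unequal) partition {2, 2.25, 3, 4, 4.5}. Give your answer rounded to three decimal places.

Subinterval widths: 0.25, 0.75, 1, 0.5.
f(2) = 0.5, f(2.25) = 8/17, f(3) = 0.4, f(4) = 1/3, f(4.5) = 4/13.
On each subinterval the trapezoid contributes (Δu_i/2)·[f(u_{i-1}) + f(u_i)].
Sum ≈ 0.975.

0.975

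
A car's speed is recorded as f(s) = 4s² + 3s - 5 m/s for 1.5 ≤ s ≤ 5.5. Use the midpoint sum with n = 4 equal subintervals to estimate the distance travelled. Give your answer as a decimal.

Δs = (5.5 − 1.5)/4 = 1.
Midpoints: 2, 3, 4, 5.
f(2) = 17, f(3) = 40, f(4) = 71, f(5) = 110.
Sum = Δs · [f(2) + f(3) + f(4) + f(5)].
Sum = 238.

238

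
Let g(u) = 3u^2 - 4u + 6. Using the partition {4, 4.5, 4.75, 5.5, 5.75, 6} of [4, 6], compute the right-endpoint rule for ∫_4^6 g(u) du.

137.15625

Subinterval widths: 0.5, 0.25, 0.75, 0.25, 0.25.
Right endpoints: 4.5, 4.75, 5.5, 5.75, 6.
g(4.5) = 48.75, g(4.75) = 54.6875, g(5.5) = 74.75, g(5.75) = 82.1875, g(6) = 90.
Sum = Σ Δu_i · g(u_i).
Sum = 137.15625.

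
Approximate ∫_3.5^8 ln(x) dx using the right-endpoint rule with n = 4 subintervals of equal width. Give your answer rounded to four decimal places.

8.1990

Δx = (8 − 3.5)/4 = 1.125.
Right endpoints: 4.625, 5.75, 6.875, 8.
f(4.625) ≈ 1.5315, f(5.75) ≈ 1.7492, f(6.875) ≈ 1.9279, f(8) ≈ 2.0794.
Sum = Δx · [f(4.625) + f(5.75) + f(6.875) + f(8)].
Sum ≈ 8.1990.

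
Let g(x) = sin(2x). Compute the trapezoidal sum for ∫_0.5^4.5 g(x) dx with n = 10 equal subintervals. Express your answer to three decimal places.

0.687

Δx = (4.5 − 0.5)/10 = 0.4.
g(0.5) ≈ 0.841, g(0.9) ≈ 0.974, g(1.3) ≈ 0.516, g(1.7) ≈ -0.256, g(2.1) ≈ -0.872, g(2.5) ≈ -0.959, g(2.9) ≈ -0.465, g(3.3) ≈ 0.312, g(3.7) ≈ 0.899, g(4.1) ≈ 0.941, g(4.5) ≈ 0.412.
T_10 = (Δx/2)·[g(x_0) + 2g(x_1) + ... + 2g(x_{9}) + g(x_10)].
Sum ≈ 0.687.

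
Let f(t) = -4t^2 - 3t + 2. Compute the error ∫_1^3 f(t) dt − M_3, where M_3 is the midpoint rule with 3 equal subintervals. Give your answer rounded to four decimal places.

Exact integral: ∫_1^3 f(t) dt ≈ -42.666667.
M_3 ≈ -42.370370.
Error ≈ -42.666667 − (-42.370370) ≈ -0.2963.

-0.2963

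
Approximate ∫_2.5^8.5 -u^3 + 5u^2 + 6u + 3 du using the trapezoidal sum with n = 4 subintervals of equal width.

-107.625

Δu = (8.5 − 2.5)/4 = 1.5.
f(2.5) = 33.625, f(4) = 43, f(5.5) = 20.875, f(7) = -53, f(8.5) = -198.875.
T_4 = (Δu/2)·[f(u_0) + 2f(u_1) + 2f(u_2) + 2f(u_3) + f(u_4)].
Sum = -107.625.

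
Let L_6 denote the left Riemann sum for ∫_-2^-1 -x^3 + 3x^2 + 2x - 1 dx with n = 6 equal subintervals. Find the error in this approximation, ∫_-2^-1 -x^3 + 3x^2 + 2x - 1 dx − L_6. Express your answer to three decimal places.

-1.201

Exact integral: ∫_-2^-1 f(x) dx = 6.75.
L_6 ≈ 7.95139.
Error ≈ 6.75 − 7.95139 ≈ -1.201.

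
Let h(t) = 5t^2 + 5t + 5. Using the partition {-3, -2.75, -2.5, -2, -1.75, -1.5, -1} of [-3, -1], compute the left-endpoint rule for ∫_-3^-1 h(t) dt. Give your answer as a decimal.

38.90625

Subinterval widths: 0.25, 0.25, 0.5, 0.25, 0.25, 0.5.
Left endpoints: -3, -2.75, -2.5, -2, -1.75, -1.5.
h(-3) = 35, h(-2.75) = 29.0625, h(-2.5) = 23.75, h(-2) = 15, h(-1.75) = 11.5625, h(-1.5) = 8.75.
Sum = Σ Δt_i · h(t_i).
Sum = 38.90625.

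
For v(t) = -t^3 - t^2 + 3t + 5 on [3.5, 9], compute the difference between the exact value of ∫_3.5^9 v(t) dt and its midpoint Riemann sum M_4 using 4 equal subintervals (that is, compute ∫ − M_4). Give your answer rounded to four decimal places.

-17.1141

Exact integral: ∫_3.5^9 v(t) dt ≈ -1700.817708.
M_4 ≈ -1683.703613.
Error ≈ -1700.817708 − (-1683.703613) ≈ -17.1141.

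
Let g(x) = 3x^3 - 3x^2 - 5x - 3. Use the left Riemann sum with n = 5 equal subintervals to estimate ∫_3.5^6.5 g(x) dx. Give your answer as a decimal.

740.985

Δx = (6.5 − 3.5)/5 = 0.6.
Left endpoints: 3.5, 4.1, 4.7, 5.3, 5.9.
g(3.5) = 71.375, g(4.1) = 132.833, g(4.7) = 218.699, g(5.3) = 332.861, g(5.9) = 479.207.
Sum = Δx · [g(3.5) + g(4.1) + g(4.7) + g(5.3) + g(5.9)].
Sum = 740.985.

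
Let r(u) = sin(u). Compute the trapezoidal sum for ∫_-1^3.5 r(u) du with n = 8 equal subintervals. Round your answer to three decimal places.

1.438

Δu = (3.5 − (-1))/8 = 0.5625.
r(-1) ≈ -0.841, r(-0.4375) ≈ -0.424, r(0.125) ≈ 0.125, r(0.6875) ≈ 0.635, r(1.25) ≈ 0.949, r(1.8125) ≈ 0.971, r(2.375) ≈ 0.694, r(2.9375) ≈ 0.203, r(3.5) ≈ -0.351.
T_8 = (Δu/2)·[r(u_0) + 2r(u_1) + ... + 2r(u_{7}) + r(u_8)].
Sum ≈ 1.438.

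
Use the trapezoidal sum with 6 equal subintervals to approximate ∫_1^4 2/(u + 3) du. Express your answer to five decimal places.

1.12098

Δu = (4 − 1)/6 = 0.5.
f(1) = 0.5, f(1.5) = 4/9, f(2) = 0.4, f(2.5) = 4/11, f(3) = 1/3, f(3.5) = 4/13, f(4) = 2/7.
T_6 = (Δu/2)·[f(u_0) + 2f(u_1) + ... + 2f(u_{5}) + f(u_6)].
Sum ≈ 1.12098.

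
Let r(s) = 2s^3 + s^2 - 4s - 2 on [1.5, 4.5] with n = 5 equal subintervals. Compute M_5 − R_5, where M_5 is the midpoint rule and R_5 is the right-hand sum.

-59.58

M_5 = 188.04.
R_5 = 247.62.
M_5 − R_5 = -59.58.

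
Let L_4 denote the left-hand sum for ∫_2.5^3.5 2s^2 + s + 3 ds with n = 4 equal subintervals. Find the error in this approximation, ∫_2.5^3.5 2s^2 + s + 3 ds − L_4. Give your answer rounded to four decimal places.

1.6042

Exact integral: ∫_2.5^3.5 f(s) ds ≈ 24.166667.
L_4 = 22.5625.
Error ≈ 24.166667 − 22.5625 ≈ 1.6042.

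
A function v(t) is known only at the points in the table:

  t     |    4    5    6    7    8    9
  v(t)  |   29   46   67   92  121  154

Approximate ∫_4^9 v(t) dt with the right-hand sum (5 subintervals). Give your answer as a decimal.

480

Δt = 1.
Sum = 1·[46 + 67 + 92 + 121 + 154] = 480.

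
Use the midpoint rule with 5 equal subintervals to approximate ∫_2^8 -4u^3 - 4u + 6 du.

-4120.8

Δu = (8 − 2)/5 = 1.2.
Midpoints: 2.6, 3.8, 5, 6.2, 7.4.
f(2.6) = -74.704, f(3.8) = -228.688, f(5) = -514, f(6.2) = -972.112, f(7.4) = -1644.496.
Sum = Δu · [f(2.6) + f(3.8) + f(5) + f(6.2) + f(7.4)].
Sum = -4120.8.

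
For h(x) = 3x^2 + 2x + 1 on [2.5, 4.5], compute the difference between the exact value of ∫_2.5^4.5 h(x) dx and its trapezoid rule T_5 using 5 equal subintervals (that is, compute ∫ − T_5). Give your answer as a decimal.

Exact integral: ∫_2.5^4.5 h(x) dx = 91.5.
T_5 = 91.66.
Error = 91.5 − 91.66 = -0.16.

-0.16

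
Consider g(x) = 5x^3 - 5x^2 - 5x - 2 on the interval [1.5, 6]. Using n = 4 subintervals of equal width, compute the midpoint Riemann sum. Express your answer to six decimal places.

1141.598145

Δx = (6 − 1.5)/4 = 1.125.
Midpoints: 2.0625, 3.1875, 4.3125, 5.4375.
g(2.0625) = 42133/4096, g(3.1875) = 381703/4096, g(4.3125) = 1165153/4096, g(5.4375) = 2567443/4096.
Sum = Δx · [g(2.0625) + g(3.1875) + g(4.3125) + g(5.4375)].
Sum ≈ 1141.598145.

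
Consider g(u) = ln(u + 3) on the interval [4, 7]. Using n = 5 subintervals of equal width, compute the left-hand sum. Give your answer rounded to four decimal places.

6.2962

Δu = (7 − 4)/5 = 0.6.
Left endpoints: 4, 4.6, 5.2, 5.8, 6.4.
g(4) ≈ 1.9459, g(4.6) ≈ 2.0281, g(5.2) ≈ 2.1041, g(5.8) ≈ 2.1748, g(6.4) ≈ 2.2407.
Sum = Δu · [g(4) + g(4.6) + g(5.2) + g(5.8) + g(6.4)].
Sum ≈ 6.2962.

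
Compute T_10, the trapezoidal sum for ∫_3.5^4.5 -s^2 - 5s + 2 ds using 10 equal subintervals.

Δs = (4.5 − 3.5)/10 = 0.1.
f(3.5) = -27.75, f(3.6) = -28.96, f(3.7) = -30.19, f(3.8) = -31.44, f(3.9) = -32.71, f(4) = -34, f(4.1) = -35.31, f(4.2) = -36.64, f(4.3) = -37.99, f(4.4) = -39.36, f(4.5) = -40.75.
T_10 = (Δs/2)·[f(s_0) + 2f(s_1) + ... + 2f(s_{9}) + f(s_10)].
Sum = -34.085.

-34.085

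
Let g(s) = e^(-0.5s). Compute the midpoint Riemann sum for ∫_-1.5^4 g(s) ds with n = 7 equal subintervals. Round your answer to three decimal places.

Δs = (4 − (-1.5))/7 = 11/14.
Midpoints: -31/28, -9/28, 13/28, 1.25, 57/28, 79/28, 101/28.
g(-31/28) ≈ 1.739, g(-9/28) ≈ 1.174, g(13/28) ≈ 0.793, g(1.25) ≈ 0.535, g(57/28) ≈ 0.361, g(79/28) ≈ 0.244, g(101/28) ≈ 0.165.
Sum = Δs · [g(-31/28) + g(-9/28) + g(13/28) + ...].
Sum ≈ 3.938.

3.938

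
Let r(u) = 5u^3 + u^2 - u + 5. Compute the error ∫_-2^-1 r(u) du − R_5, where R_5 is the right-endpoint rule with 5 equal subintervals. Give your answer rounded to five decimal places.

-2.95667

Exact integral: ∫_-2^-1 r(u) du ≈ -9.9166667.
R_5 = -6.96.
Error ≈ -9.9166667 − (-6.96) ≈ -2.95667.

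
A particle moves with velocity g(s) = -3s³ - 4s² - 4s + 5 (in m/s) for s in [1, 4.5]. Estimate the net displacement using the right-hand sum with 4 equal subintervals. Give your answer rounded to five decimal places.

Δs = (4.5 − 1)/4 = 0.875.
Right endpoints: 1.875, 2.75, 3.625, 4.5.
g(1.875) = -18605/512, g(2.75) = -98.640625, g(3.625) = -104943/512, g(4.5) = -367.375.
Sum = Δs · [g(1.875) + g(2.75) + g(3.625) + g(4.5)].
Sum ≈ -618.90527.

-618.90527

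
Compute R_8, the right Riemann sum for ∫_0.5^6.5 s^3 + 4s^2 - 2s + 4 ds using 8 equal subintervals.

Δs = (6.5 − 0.5)/8 = 0.75.
Right endpoints: 1.25, 2, 2.75, 3.5, 4.25, 5, 5.75, 6.5.
f(1.25) = 9.703125, f(2) = 24, f(2.75) = 49.546875, f(3.5) = 88.875, f(4.25) = 144.515625, f(5) = 219, f(5.75) = 314.859375, f(6.5) = 434.625.
Sum = Δs · [f(1.25) + f(2) + f(2.75) + ...].
Sum = 963.84375.

963.84375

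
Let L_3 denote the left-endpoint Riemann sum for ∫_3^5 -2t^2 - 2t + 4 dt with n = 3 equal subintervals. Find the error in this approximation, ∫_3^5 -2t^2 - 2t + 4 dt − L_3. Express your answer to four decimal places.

Exact integral: ∫_3^5 f(t) dt ≈ -73.333333.
L_3 ≈ -61.629630.
Error ≈ -73.333333 − (-61.629630) ≈ -11.7037.

-11.7037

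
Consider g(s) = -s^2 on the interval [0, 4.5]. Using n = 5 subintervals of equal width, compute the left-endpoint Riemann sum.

-21.87

Δs = (4.5 − 0)/5 = 0.9.
Left endpoints: 0, 0.9, 1.8, 2.7, 3.6.
g(0) = 0, g(0.9) = -0.81, g(1.8) = -3.24, g(2.7) = -7.29, g(3.6) = -12.96.
Sum = Δs · [g(0) + g(0.9) + g(1.8) + g(2.7) + g(3.6)].
Sum = -21.87.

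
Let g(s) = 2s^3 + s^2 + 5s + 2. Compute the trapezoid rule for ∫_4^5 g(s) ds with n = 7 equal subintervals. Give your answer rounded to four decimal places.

229.4286

Δs = (5 − 4)/7 = 1/7.
g(4) = 166, g(29/7) = 62456/343, g(30/7) = 68336/343, g(31/7) = 74590/343, g(32/7) = 81230/343, g(33/7) = 88268/343, g(34/7) = 95716/343, g(5) = 302.
T_7 = (Δs/2)·[g(s_0) + 2g(s_1) + ... + 2g(s_{6}) + g(s_7)].
Sum ≈ 229.4286.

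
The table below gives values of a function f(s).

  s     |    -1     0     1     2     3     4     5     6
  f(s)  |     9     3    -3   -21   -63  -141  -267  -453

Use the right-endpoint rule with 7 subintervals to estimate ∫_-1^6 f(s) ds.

Δs = 1.
Sum = 1·[3 + (-3) + (-21) + (-63) + (-141) + (-267) + (-453)] = -945.

-945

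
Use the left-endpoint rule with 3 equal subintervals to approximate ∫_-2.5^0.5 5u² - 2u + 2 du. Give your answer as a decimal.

Δu = (0.5 − (-2.5))/3 = 1.
Left endpoints: -2.5, -1.5, -0.5.
f(-2.5) = 38.25, f(-1.5) = 16.25, f(-0.5) = 4.25.
Sum = Δu · [f(-2.5) + f(-1.5) + f(-0.5)].
Sum = 58.75.

58.75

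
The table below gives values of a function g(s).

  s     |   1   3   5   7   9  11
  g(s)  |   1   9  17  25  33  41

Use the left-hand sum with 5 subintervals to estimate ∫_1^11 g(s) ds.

Δs = 2.
Sum = 2·[1 + 9 + 17 + 25 + 33] = 170.

170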